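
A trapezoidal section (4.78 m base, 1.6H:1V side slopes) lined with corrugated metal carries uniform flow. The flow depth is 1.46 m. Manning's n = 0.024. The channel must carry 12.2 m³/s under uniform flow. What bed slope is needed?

S = 0.000784

With bottom width b = 4.78 m and side slope z = 1.6: A = (b + zy)y = (4.78 + 1.6×1.46)×1.46 = 10.39 m²; P = b + 2y√(1+z²) = 4.78 + 2×1.46×1.887 = 10.29 m.
Hydraulic radius R = A/P = 10.39/10.29 = 1.01 m.
From Manning's equation, S = [nQ / (1 A R^(2/3))]² = [0.024 × 12.2 / (1 × 10.39 × 1.01^(2/3))]² = 0.000784.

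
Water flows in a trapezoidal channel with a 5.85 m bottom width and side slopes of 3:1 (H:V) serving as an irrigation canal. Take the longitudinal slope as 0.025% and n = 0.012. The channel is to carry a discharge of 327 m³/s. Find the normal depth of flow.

Manning's equation rearranged: A R^(2/3) = nQ / (1·√S) = 0.012 × 327 / (√0.00025) = 248.2.
At y = 6.14 m: A R^(2/3) = 332.6 — high.
At y = 4.51 m: A R^(2/3) = 162.8 — low.
At y = 5.42 m: A R^(2/3) = 248.5 — ≈ 248.2.

y_n = 5.42 m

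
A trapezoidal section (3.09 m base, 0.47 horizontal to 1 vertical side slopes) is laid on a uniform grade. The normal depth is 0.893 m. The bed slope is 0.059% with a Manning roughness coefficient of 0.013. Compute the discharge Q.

With bottom width b = 3.09 m and side slope z = 0.47: A = (b + zy)y = (3.09 + 0.47×0.893)×0.893 = 3.134 m²; P = b + 2y√(1+z²) = 3.09 + 2×0.893×1.105 = 5.063 m.
Hydraulic radius R = A/P = 3.134/5.063 = 0.619 m.
Manning's equation: Q = (1/n) A R^(2/3) S^(1/2) = (1/0.013) × 3.134 × 0.619^(2/3) × 0.00059^(1/2) = 4.25 m³/s.

Q = 4.25 m³/s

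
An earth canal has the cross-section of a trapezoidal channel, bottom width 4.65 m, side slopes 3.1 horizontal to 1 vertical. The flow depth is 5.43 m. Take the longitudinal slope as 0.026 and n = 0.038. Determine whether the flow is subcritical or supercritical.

supercritical

With bottom width b = 4.65 m and side slope z = 3.1: A = (b + zy)y = (4.65 + 3.1×5.43)×5.43 = 116.7 m²; P = b + 2y√(1+z²) = 4.65 + 2×5.43×3.257 = 40.02 m.
Hydraulic radius R = A/P = 116.7/40.02 = 2.915 m.
V = (1/n) R^(2/3) √S = (1/0.038) × 2.915^(2/3) × √0.026 = 8.658 m/s. Hydraulic depth D_h = A/T = 116.7/38.32 = 3.044 m.
Froude number Fr = V/√(g·D_h) = 8.658/√(9.81×3.044) = 1.58, which is greater than 1, so the flow is supercritical.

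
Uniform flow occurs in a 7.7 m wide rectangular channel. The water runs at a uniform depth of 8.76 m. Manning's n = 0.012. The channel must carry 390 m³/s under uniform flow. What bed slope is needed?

Flow area A = b·y = 7.7 × 8.76 = 67.45 m². Wetted perimeter P = b + 2y = 7.7 + 2×8.76 = 25.22 m.
Hydraulic radius R = A/P = 67.45/25.22 = 2.675 m.
From Manning's equation, S = [nQ / (1 A R^(2/3))]² = [0.012 × 390 / (1 × 67.45 × 2.675^(2/3))]² = 0.0013.

S = 0.0013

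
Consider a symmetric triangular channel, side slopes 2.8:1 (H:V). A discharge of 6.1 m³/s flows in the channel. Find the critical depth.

At critical depth, Q² T / (g A³) = 1, i.e. A³/T = Q²/g = 6.1²/9.81 = 3.793.
Try y = 1.19 m: A³/T = 9.355 — over.
Try y = 0.993 m: A³/T = 3.785 — close enough.

y_c = 0.993 m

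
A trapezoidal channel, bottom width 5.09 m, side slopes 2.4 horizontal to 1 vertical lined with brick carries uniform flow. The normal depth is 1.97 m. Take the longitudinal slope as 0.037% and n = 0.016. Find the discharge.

Q = 27.1 m³/s

With bottom width b = 5.09 m and side slope z = 2.4: A = (b + zy)y = (5.09 + 2.4×1.97)×1.97 = 19.34 m²; P = b + 2y√(1+z²) = 5.09 + 2×1.97×2.6 = 15.33 m.
Hydraulic radius R = A/P = 19.34/15.33 = 1.261 m.
Manning's equation: Q = (1/n) A R^(2/3) S^(1/2) = (1/0.016) × 19.34 × 1.261^(2/3) × 0.00037^(1/2) = 27.1 m³/s.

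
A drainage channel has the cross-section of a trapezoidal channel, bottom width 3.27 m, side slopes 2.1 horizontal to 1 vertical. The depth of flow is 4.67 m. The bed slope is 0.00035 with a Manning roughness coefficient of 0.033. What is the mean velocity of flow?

V = 1.03 m/s

With bottom width b = 3.27 m and side slope z = 2.1: A = (b + zy)y = (3.27 + 2.1×4.67)×4.67 = 61.07 m²; P = b + 2y√(1+z²) = 3.27 + 2×4.67×2.326 = 24.99 m.
Hydraulic radius R = A/P = 61.07/24.99 = 2.443 m.
From Manning's equation, V = (1/n) R^(2/3) S^(1/2) = (1/0.033) × 2.443^(2/3) × 0.00035^(1/2) = 1.03 m/s.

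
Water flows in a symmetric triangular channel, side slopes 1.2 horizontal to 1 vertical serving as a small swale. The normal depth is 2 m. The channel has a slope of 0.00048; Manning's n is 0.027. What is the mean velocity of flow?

V = 0.681 m/s

For a triangular section with side slope z = 1.2: A = zy² = 1.2×2² = 4.8 m²; P = 2y√(1+z²) = 2×2×1.562 = 6.248 m.
Hydraulic radius R = A/P = 4.8/6.248 = 0.7682 m.
From Manning's equation, V = (1/n) R^(2/3) S^(1/2) = (1/0.027) × 0.7682^(2/3) × 0.00048^(1/2) = 0.681 m/s.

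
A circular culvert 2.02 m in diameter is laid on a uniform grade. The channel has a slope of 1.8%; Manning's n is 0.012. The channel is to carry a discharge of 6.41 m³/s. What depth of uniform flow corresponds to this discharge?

Manning's equation rearranged: A R^(2/3) = nQ / (1·√S) = 0.012 × 6.41 / (√0.018) = 0.5733.
Try y = 0.915 m: A R^(2/3) = 0.8564 — too large.
Try y = 0.533 m: A R^(2/3) = 0.3097 — too small.
Try y = 0.734 m: A R^(2/3) = 0.5733 — close enough.

y_n = 0.734 m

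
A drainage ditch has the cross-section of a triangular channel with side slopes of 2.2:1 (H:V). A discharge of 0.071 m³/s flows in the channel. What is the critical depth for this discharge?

y_c = 0.184 m

At critical depth, Q² T / (g A³) = 1, i.e. A³/T = Q²/g = 0.071²/9.81 = 0.0005139.
Trying y = 0.158 m: A³/T = 0.0002383 — short.
Trying y = 0.224 m: A³/T = 0.001365 — over.
Trying y = 0.184 m: A³/T = 0.0005104 — matches.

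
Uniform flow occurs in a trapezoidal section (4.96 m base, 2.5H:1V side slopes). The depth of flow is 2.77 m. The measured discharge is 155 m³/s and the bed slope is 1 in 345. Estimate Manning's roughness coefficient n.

With bottom width b = 4.96 m and side slope z = 2.5: A = (b + zy)y = (4.96 + 2.5×2.77)×2.77 = 32.92 m²; P = b + 2y√(1+z²) = 4.96 + 2×2.77×2.693 = 19.88 m.
Hydraulic radius R = A/P = 32.92/19.88 = 1.656 m.
Rearranging Manning's equation: n = (1/Q) A R^(2/3) S^(1/2) = (1/155) × 32.92 × 1.656^(2/3) × √0.002899 = 0.016.

n = 0.016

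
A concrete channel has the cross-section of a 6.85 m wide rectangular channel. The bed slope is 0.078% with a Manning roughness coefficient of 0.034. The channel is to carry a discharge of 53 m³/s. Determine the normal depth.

Manning's equation rearranged: A R^(2/3) = nQ / (1·√S) = 0.034 × 53 / (√0.00078) = 64.52.
Trying y = 4.23 m: A R^(2/3) = 44.33 — low.
Trying y = 7.03 m: A R^(2/3) = 83.98 — high.
Trying y = 5.68 m: A R^(2/3) = 64.54 — ≈ 64.52.

y_n = 5.68 m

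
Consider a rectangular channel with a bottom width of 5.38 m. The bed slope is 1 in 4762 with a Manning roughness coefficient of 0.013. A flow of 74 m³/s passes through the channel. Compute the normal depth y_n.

Manning's equation rearranged: A R^(2/3) = nQ / (1·√S) = 0.013 × 74 / (√0.00021) = 66.38.
At y = 6.42 m: A R^(2/3) = 52.9 — too small.
At y = 9.84 m: A R^(2/3) = 87.16 — too large.
At y = 7.78 m: A R^(2/3) = 66.42 — matches.

y_n = 7.78 m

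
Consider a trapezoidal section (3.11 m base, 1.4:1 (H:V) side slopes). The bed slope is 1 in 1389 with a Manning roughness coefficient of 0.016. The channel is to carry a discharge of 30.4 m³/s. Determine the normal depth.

y_n = 2.34 m

Manning's equation rearranged: A R^(2/3) = nQ / (1·√S) = 0.016 × 30.4 / (√0.0007199) = 18.13.
At y = 1.63 m: A R^(2/3) = 8.836 — short.
At y = 2.68 m: A R^(2/3) = 24 — over.
At y = 2.34 m: A R^(2/3) = 18.15 — close enough.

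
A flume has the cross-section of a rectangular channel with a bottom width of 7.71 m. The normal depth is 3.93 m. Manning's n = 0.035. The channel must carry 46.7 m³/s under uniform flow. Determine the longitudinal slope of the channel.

Flow area A = b·y = 7.71 × 3.93 = 30.3 m². Wetted perimeter P = b + 2y = 7.71 + 2×3.93 = 15.57 m.
Hydraulic radius R = A/P = 30.3/15.57 = 1.946 m.
From Manning's equation, S = [nQ / (1 A R^(2/3))]² = [0.035 × 46.7 / (1 × 30.3 × 1.946^(2/3))]² = 0.0012.

S = 0.0012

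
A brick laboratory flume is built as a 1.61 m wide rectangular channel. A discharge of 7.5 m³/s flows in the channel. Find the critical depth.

y_c = 1.3 m

For a rectangular channel, critical depth y_c = (q²/g)^(1/3) where q = Q/b = 7.5/1.61 = 4.658 m²/s.
So y_c = (4.658²/9.81)^(1/3) = 1.3 m.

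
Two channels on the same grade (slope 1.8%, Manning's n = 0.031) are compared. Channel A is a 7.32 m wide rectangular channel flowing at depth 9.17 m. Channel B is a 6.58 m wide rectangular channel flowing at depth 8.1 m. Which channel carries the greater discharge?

Channel A: Flow area A = b·y = 7.32 × 9.17 = 67.12 m². Wetted perimeter P = b + 2y = 7.32 + 2×9.17 = 25.66 m. Hydraulic radius R = A/P = 67.12/25.66 = 2.616 m. Q_A = (1/0.031)·67.12·2.616^(2/3)·√0.018 = 551.5 m³/s.
Channel B: Flow area A = b·y = 6.58 × 8.1 = 53.3 m². Wetted perimeter P = b + 2y = 6.58 + 2×8.1 = 22.78 m. Hydraulic radius R = A/P = 53.3/22.78 = 2.34 m. Q_B = (1/0.031)·53.3·2.34^(2/3)·√0.018 = 406.5 m³/s.
Q_A = 551.5 m³/s vs Q_B = 406.5 m³/s, so channel A carries more.

channel A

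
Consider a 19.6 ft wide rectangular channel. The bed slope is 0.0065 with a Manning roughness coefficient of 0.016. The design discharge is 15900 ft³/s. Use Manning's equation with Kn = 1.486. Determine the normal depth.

y_n = 28.8 ft

Manning's equation rearranged: A R^(2/3) = nQ / (1.486·√S) = 0.016 × 15900 / (1.486 × √0.0065) = 2123.
At y = 33.5 ft: A R^(2/3) = 2534 — over.
At y = 22.2 ft: A R^(2/3) = 1562 — short.
At y = 28.8 ft: A R^(2/3) = 2127 — close enough.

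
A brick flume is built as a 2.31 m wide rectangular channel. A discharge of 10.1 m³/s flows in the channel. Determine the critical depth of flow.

y_c = 1.25 m

For a rectangular channel, critical depth y_c = (q²/g)^(1/3) where q = Q/b = 10.1/2.31 = 4.372 m²/s.
So y_c = (4.372²/9.81)^(1/3) = 1.25 m.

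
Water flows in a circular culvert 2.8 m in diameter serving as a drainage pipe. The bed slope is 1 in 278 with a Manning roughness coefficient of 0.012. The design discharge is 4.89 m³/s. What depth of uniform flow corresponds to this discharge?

y_n = 0.853 m

Manning's equation rearranged: A R^(2/3) = nQ / (1·√S) = 0.012 × 4.89 / (√0.003597) = 0.9784.
Trying y = 0.749 m: A R^(2/3) = 0.76 — short.
Trying y = 1.05 m: A R^(2/3) = 1.452 — over.
Trying y = 0.853 m: A R^(2/3) = 0.9793 — close enough.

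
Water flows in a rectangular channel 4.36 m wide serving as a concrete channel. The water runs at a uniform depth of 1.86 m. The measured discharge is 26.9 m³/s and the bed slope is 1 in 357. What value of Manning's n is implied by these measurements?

Flow area A = b·y = 4.36 × 1.86 = 8.11 m². Wetted perimeter P = b + 2y = 4.36 + 2×1.86 = 8.08 m.
Hydraulic radius R = A/P = 8.11/8.08 = 1.004 m.
Rearranging Manning's equation: n = (1/Q) A R^(2/3) S^(1/2) = (1/26.9) × 8.11 × 1.004^(2/3) × √0.002801 = 0.016.

n = 0.016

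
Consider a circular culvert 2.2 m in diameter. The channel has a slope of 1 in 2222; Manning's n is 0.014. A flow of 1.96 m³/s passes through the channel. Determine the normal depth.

y_n = 1.11 m

Manning's equation rearranged: A R^(2/3) = nQ / (1·√S) = 0.014 × 1.96 / (√0.00045) = 1.293.
At y = 0.96 m: A R^(2/3) = 1.006 — short.
At y = 1.28 m: A R^(2/3) = 1.635 — over.
At y = 1.11 m: A R^(2/3) = 1.296 — ≈ 1.293.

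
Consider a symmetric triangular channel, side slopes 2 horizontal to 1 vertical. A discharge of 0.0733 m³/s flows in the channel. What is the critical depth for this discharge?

At critical depth, Q² T / (g A³) = 1, i.e. A³/T = Q²/g = 0.0733²/9.81 = 0.0005477.
At y = 0.219 m: A³/T = 0.001008 — high.
At y = 0.173 m: A³/T = 0.0003099 — low.
At y = 0.194 m: A³/T = 0.0005496 — matches.

y_c = 0.194 m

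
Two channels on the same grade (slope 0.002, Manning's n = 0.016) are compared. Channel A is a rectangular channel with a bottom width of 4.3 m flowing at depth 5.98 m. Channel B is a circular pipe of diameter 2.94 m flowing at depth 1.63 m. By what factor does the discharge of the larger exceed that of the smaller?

Channel A: Flow area A = b·y = 4.3 × 5.98 = 25.71 m². Wetted perimeter P = b + 2y = 4.3 + 2×5.98 = 16.26 m. Hydraulic radius R = A/P = 25.71/16.26 = 1.581 m. Q_A = (1/0.016)·25.71·1.581^(2/3)·√0.002 = 97.56 m³/s.
Channel B: For a circular section of diameter D = 2.94 m at depth y = 1.63 m, the central angle is θ = 2 arccos(1 − 2y/D) = 3.36 rad. Then A = (D²/8)(θ − sin θ) = 3.864 m² and P = Dθ/2 = 4.939 m. Hydraulic radius R = A/P = 3.864/4.939 = 0.7823 m. Q_B = (1/0.016)·3.864·0.7823^(2/3)·√0.002 = 9.169 m³/s.
The larger discharge is 97.56 m³/s and the smaller is 9.169 m³/s; the ratio is 10.6.

10.6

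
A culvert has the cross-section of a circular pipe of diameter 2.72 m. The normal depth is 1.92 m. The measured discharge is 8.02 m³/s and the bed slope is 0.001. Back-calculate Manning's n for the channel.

n = 0.015

For a circular section of diameter D = 2.72 m at depth y = 1.92 m, the central angle is θ = 2 arccos(1 − 2y/D) = 3.99 rad. Then A = (D²/8)(θ − sin θ) = 4.384 m² and P = Dθ/2 = 5.427 m.
Hydraulic radius R = A/P = 4.384/5.427 = 0.8079 m.
Rearranging Manning's equation: n = (1/Q) A R^(2/3) S^(1/2) = (1/8.02) × 4.384 × 0.8079^(2/3) × √0.001 = 0.015.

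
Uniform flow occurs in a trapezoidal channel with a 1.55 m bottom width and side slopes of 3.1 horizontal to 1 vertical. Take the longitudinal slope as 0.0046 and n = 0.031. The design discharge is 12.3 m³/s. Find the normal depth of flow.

Manning's equation rearranged: A R^(2/3) = nQ / (1·√S) = 0.031 × 12.3 / (√0.0046) = 5.622.
At y = 1.58 m: A R^(2/3) = 9.215 — over.
At y = 1.1 m: A R^(2/3) = 3.992 — short.
At y = 1.28 m: A R^(2/3) = 5.644 — ≈ 5.622.

y_n = 1.28 m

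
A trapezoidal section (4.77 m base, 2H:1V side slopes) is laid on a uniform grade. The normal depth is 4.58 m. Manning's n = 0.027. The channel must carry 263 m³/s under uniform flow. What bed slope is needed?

With bottom width b = 4.77 m and side slope z = 2: A = (b + zy)y = (4.77 + 2×4.58)×4.58 = 63.8 m²; P = b + 2y√(1+z²) = 4.77 + 2×4.58×2.236 = 25.25 m.
Hydraulic radius R = A/P = 63.8/25.25 = 2.526 m.
From Manning's equation, S = [nQ / (1 A R^(2/3))]² = [0.027 × 263 / (1 × 63.8 × 2.526^(2/3))]² = 0.0036.

S = 0.0036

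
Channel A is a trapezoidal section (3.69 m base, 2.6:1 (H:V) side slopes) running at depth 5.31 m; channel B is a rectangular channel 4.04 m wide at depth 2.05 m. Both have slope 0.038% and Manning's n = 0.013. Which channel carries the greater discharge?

Channel A: With bottom width b = 3.69 m and side slope z = 2.6: A = (b + zy)y = (3.69 + 2.6×5.31)×5.31 = 92.9 m²; P = b + 2y√(1+z²) = 3.69 + 2×5.31×2.786 = 33.27 m. Hydraulic radius R = A/P = 92.9/33.27 = 2.792 m. Q_A = (1/0.013)·92.9·2.792^(2/3)·√0.00038 = 276.2 m³/s.
Channel B: Flow area A = b·y = 4.04 × 2.05 = 8.282 m². Wetted perimeter P = b + 2y = 4.04 + 2×2.05 = 8.14 m. Hydraulic radius R = A/P = 8.282/8.14 = 1.017 m. Q_B = (1/0.013)·8.282·1.017^(2/3)·√0.00038 = 12.56 m³/s.
Q_A = 276.2 m³/s vs Q_B = 12.56 m³/s, so channel A carries more.

channel A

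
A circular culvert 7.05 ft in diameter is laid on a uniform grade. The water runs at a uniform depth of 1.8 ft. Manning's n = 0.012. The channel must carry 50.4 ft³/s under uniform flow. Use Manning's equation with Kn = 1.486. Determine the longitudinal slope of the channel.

For a circular section of diameter D = 7.05 ft at depth y = 1.8 ft, the central angle is θ = 2 arccos(1 − 2y/D) = 2.119 rad. Then A = (D²/8)(θ − sin θ) = 7.861 ft² and P = Dθ/2 = 7.469 ft.
Hydraulic radius R = A/P = 7.861/7.469 = 1.053 ft.
From Manning's equation, S = [nQ / (1.486 A R^(2/3))]² = [0.012 × 50.4 / (1.486 × 7.861 × 1.053^(2/3))]² = 0.0025.

S = 0.0025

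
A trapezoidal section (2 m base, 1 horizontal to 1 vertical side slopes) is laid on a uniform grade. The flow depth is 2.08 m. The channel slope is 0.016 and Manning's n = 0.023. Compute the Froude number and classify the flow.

With bottom width b = 2 m and side slope z = 1: A = (b + zy)y = (2 + 1×2.08)×2.08 = 8.486 m²; P = b + 2y√(1+z²) = 2 + 2×2.08×1.414 = 7.883 m.
Hydraulic radius R = A/P = 8.486/7.883 = 1.077 m.
V = (1/n) R^(2/3) √S = (1/0.023) × 1.077^(2/3) × √0.016 = 5.777 m/s. Hydraulic depth D_h = A/T = 8.486/6.16 = 1.378 m.
Froude number Fr = V/√(g·D_h) = 5.777/√(9.81×1.378) = 1.57, which is greater than 1, so the flow is supercritical.

supercritical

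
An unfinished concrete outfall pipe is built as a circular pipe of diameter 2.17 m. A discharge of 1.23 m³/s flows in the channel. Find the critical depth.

At critical depth, Q² T / (g A³) = 1, i.e. A³/T = Q²/g = 1.23²/9.81 = 0.1542.
Try y = 0.584 m: A³/T = 0.268 — high.
Try y = 0.398 m: A³/T = 0.05989 — low.
Try y = 0.507 m: A³/T = 0.1545 — matches.

y_c = 0.507 m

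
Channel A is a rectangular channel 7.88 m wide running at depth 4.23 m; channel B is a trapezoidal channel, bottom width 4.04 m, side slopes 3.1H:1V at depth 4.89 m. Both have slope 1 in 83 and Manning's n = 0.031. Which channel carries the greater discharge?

Channel A: Flow area A = b·y = 7.88 × 4.23 = 33.33 m². Wetted perimeter P = b + 2y = 7.88 + 2×4.23 = 16.34 m. Hydraulic radius R = A/P = 33.33/16.34 = 2.04 m. Q_A = (1/0.031)·33.33·2.04^(2/3)·√0.01205 = 189.8 m³/s.
Channel B: With bottom width b = 4.04 m and side slope z = 3.1: A = (b + zy)y = (4.04 + 3.1×4.89)×4.89 = 93.88 m²; P = b + 2y√(1+z²) = 4.04 + 2×4.89×3.257 = 35.9 m. Hydraulic radius R = A/P = 93.88/35.9 = 2.615 m. Q_B = (1/0.031)·93.88·2.615^(2/3)·√0.01205 = 631 m³/s.
Q_A = 189.8 m³/s vs Q_B = 631 m³/s, so channel B carries more.

channel B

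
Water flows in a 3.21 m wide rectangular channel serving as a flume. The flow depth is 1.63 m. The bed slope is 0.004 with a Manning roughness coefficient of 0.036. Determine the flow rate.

Flow area A = b·y = 3.21 × 1.63 = 5.232 m². Wetted perimeter P = b + 2y = 3.21 + 2×1.63 = 6.47 m.
Hydraulic radius R = A/P = 5.232/6.47 = 0.8087 m.
Manning's equation: Q = (1/n) A R^(2/3) S^(1/2) = (1/0.036) × 5.232 × 0.8087^(2/3) × 0.004^(1/2) = 7.98 m³/s.

Q = 7.98 m³/s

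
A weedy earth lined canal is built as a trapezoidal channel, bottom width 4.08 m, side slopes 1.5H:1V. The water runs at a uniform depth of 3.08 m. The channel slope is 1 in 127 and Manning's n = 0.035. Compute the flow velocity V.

V = 3.7 m/s

With bottom width b = 4.08 m and side slope z = 1.5: A = (b + zy)y = (4.08 + 1.5×3.08)×3.08 = 26.8 m²; P = b + 2y√(1+z²) = 4.08 + 2×3.08×1.803 = 15.19 m.
Hydraulic radius R = A/P = 26.8/15.19 = 1.765 m.
From Manning's equation, V = (1/n) R^(2/3) S^(1/2) = (1/0.035) × 1.765^(2/3) × 0.007874^(1/2) = 3.7 m/s.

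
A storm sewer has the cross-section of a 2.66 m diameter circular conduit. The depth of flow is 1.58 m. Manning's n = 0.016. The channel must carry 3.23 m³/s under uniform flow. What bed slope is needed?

For a circular section of diameter D = 2.66 m at depth y = 1.58 m, the central angle is θ = 2 arccos(1 − 2y/D) = 3.52 rad. Then A = (D²/8)(θ − sin θ) = 3.44 m² and P = Dθ/2 = 4.681 m.
Hydraulic radius R = A/P = 3.44/4.681 = 0.7348 m.
From Manning's equation, S = [nQ / (1 A R^(2/3))]² = [0.016 × 3.23 / (1 × 3.44 × 0.7348^(2/3))]² = 0.00034.

S = 0.00034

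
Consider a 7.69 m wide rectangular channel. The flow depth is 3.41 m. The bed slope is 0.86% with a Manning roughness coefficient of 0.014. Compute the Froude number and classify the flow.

supercritical

Flow area A = b·y = 7.69 × 3.41 = 26.22 m². Wetted perimeter P = b + 2y = 7.69 + 2×3.41 = 14.51 m.
Hydraulic radius R = A/P = 26.22/14.51 = 1.807 m.
V = (1/n) R^(2/3) √S = (1/0.014) × 1.807^(2/3) × √0.0086 = 9.828 m/s. Hydraulic depth D_h = A/T = 26.22/7.69 = 3.41 m.
Froude number Fr = V/√(g·D_h) = 9.828/√(9.81×3.41) = 1.7, which is greater than 1, so the flow is supercritical.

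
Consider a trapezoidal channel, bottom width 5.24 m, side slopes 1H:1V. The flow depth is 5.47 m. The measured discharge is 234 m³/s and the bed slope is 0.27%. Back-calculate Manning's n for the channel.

With bottom width b = 5.24 m and side slope z = 1: A = (b + zy)y = (5.24 + 1×5.47)×5.47 = 58.58 m²; P = b + 2y√(1+z²) = 5.24 + 2×5.47×1.414 = 20.71 m.
Hydraulic radius R = A/P = 58.58/20.71 = 2.829 m.
Rearranging Manning's equation: n = (1/Q) A R^(2/3) S^(1/2) = (1/234) × 58.58 × 2.829^(2/3) × √0.0027 = 0.026.

n = 0.026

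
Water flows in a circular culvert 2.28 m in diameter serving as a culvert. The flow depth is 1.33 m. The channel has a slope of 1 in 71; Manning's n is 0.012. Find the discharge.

Q = 17.9 m³/s

For a circular section of diameter D = 2.28 m at depth y = 1.33 m, the central angle is θ = 2 arccos(1 − 2y/D) = 3.476 rad. Then A = (D²/8)(θ − sin θ) = 2.473 m² and P = Dθ/2 = 3.963 m.
Hydraulic radius R = A/P = 2.473/3.963 = 0.6239 m.
Manning's equation: Q = (1/n) A R^(2/3) S^(1/2) = (1/0.012) × 2.473 × 0.6239^(2/3) × 0.01408^(1/2) = 17.9 m³/s.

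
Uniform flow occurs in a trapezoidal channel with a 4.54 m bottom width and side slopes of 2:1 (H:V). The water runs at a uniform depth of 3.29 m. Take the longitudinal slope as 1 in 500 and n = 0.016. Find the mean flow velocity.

With bottom width b = 4.54 m and side slope z = 2: A = (b + zy)y = (4.54 + 2×3.29)×3.29 = 36.58 m²; P = b + 2y√(1+z²) = 4.54 + 2×3.29×2.236 = 19.25 m.
Hydraulic radius R = A/P = 36.58/19.25 = 1.9 m.
From Manning's equation, V = (1/n) R^(2/3) S^(1/2) = (1/0.016) × 1.9^(2/3) × 0.002^(1/2) = 4.29 m/s.

V = 4.29 m/s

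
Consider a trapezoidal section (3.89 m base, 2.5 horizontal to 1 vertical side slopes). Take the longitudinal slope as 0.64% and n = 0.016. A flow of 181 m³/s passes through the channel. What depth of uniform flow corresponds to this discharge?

y_n = 2.62 m

Manning's equation rearranged: A R^(2/3) = nQ / (1·√S) = 0.016 × 181 / (√0.0064) = 36.2.
Try y = 2.86 m: A R^(2/3) = 43.85 — over.
Try y = 1.95 m: A R^(2/3) = 19.17 — short.
Try y = 2.62 m: A R^(2/3) = 36.16 — ≈ 36.2.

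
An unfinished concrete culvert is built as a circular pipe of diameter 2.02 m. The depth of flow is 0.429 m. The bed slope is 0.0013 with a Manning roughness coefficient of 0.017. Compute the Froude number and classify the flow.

For a circular section of diameter D = 2.02 m at depth y = 0.429 m, the central angle is θ = 2 arccos(1 − 2y/D) = 1.916 rad. Then A = (D²/8)(θ − sin θ) = 0.4971 m² and P = Dθ/2 = 1.935 m.
Hydraulic radius R = A/P = 0.4971/1.935 = 0.2569 m.
V = (1/n) R^(2/3) √S = (1/0.017) × 0.2569^(2/3) × √0.0013 = 0.8572 m/s. Hydraulic depth D_h = A/T = 0.4971/1.652 = 0.3009 m.
Froude number Fr = V/√(g·D_h) = 0.8572/√(9.81×0.3009) = 0.499, which is less than 1, so the flow is subcritical.

subcritical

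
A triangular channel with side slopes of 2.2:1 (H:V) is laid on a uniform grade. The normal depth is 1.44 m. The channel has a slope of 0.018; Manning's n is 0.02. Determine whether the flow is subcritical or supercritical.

For a triangular section with side slope z = 2.2: A = zy² = 2.2×1.44² = 4.562 m²; P = 2y√(1+z²) = 2×1.44×2.417 = 6.96 m.
Hydraulic radius R = A/P = 4.562/6.96 = 0.6555 m.
V = (1/n) R^(2/3) √S = (1/0.02) × 0.6555^(2/3) × √0.018 = 5.062 m/s. Hydraulic depth D_h = A/T = 4.562/6.336 = 0.72 m.
Froude number Fr = V/√(g·D_h) = 5.062/√(9.81×0.72) = 1.9, which is greater than 1, so the flow is supercritical.

supercritical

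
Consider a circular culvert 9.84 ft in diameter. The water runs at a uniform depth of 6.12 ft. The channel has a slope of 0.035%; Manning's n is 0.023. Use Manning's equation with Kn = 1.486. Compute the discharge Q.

For a circular section of diameter D = 9.84 ft at depth y = 6.12 ft, the central angle is θ = 2 arccos(1 − 2y/D) = 3.634 rad. Then A = (D²/8)(θ − sin θ) = 49.71 ft² and P = Dθ/2 = 17.88 ft.
Hydraulic radius R = A/P = 49.71/17.88 = 2.78 ft.
Manning's equation: Q = (1.486/n) A R^(2/3) S^(1/2) = (1.486/0.023) × 49.71 × 2.78^(2/3) × 0.00035^(1/2) = 119 ft³/s.

Q = 119 ft³/s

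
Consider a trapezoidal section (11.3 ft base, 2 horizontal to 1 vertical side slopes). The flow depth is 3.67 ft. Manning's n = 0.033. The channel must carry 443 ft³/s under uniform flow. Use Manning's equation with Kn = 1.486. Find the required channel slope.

S = 0.0062

With bottom width b = 11.3 ft and side slope z = 2: A = (b + zy)y = (11.3 + 2×3.67)×3.67 = 68.41 ft²; P = b + 2y√(1+z²) = 11.3 + 2×3.67×2.236 = 27.71 ft.
Hydraulic radius R = A/P = 68.41/27.71 = 2.468 ft.
From Manning's equation, S = [nQ / (1.486 A R^(2/3))]² = [0.033 × 443 / (1.486 × 68.41 × 2.468^(2/3))]² = 0.0062.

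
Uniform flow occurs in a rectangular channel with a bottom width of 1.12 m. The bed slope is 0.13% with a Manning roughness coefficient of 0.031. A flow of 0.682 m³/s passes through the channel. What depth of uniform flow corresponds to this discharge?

Manning's equation rearranged: A R^(2/3) = nQ / (1·√S) = 0.031 × 0.682 / (√0.0013) = 0.5864.
Try y = 1.22 m: A R^(2/3) = 0.7217 — high.
Try y = 0.87 m: A R^(2/3) = 0.4753 — low.
Try y = 1.03 m: A R^(2/3) = 0.5868 — close enough.

y_n = 1.03 m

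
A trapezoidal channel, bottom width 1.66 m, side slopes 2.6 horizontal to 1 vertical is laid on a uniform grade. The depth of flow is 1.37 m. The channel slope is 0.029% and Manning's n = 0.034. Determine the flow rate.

Q = 3.01 m³/s

With bottom width b = 1.66 m and side slope z = 2.6: A = (b + zy)y = (1.66 + 2.6×1.37)×1.37 = 7.154 m²; P = b + 2y√(1+z²) = 1.66 + 2×1.37×2.786 = 9.293 m.
Hydraulic radius R = A/P = 7.154/9.293 = 0.7699 m.
Manning's equation: Q = (1/n) A R^(2/3) S^(1/2) = (1/0.034) × 7.154 × 0.7699^(2/3) × 0.00029^(1/2) = 3.01 m³/s.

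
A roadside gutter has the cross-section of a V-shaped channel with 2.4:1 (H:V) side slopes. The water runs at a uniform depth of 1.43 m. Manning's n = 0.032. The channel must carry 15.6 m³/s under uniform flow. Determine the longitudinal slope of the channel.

For a triangular section with side slope z = 2.4: A = zy² = 2.4×1.43² = 4.908 m²; P = 2y√(1+z²) = 2×1.43×2.6 = 7.436 m.
Hydraulic radius R = A/P = 4.908/7.436 = 0.66 m.
From Manning's equation, S = [nQ / (1 A R^(2/3))]² = [0.032 × 15.6 / (1 × 4.908 × 0.66^(2/3))]² = 0.018.

S = 0.018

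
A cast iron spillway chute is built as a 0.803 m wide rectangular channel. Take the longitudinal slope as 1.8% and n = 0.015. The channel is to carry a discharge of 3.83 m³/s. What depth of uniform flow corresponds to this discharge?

Manning's equation rearranged: A R^(2/3) = nQ / (1·√S) = 0.015 × 3.83 / (√0.018) = 0.4282.
At y = 1.05 m: A R^(2/3) = 0.3698 — low.
At y = 1.48 m: A R^(2/3) = 0.5512 — high.
At y = 1.19 m: A R^(2/3) = 0.4284 — close enough.

y_n = 1.19 m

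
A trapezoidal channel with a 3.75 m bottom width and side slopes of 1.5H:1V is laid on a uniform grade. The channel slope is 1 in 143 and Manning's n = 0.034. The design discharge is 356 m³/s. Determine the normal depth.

y_n = 5.75 m

Manning's equation rearranged: A R^(2/3) = nQ / (1·√S) = 0.034 × 356 / (√0.006993) = 144.7.
Trying y = 6.97 m: A R^(2/3) = 225.1 — too large.
Trying y = 5.75 m: A R^(2/3) = 144.9 — ≈ 144.7.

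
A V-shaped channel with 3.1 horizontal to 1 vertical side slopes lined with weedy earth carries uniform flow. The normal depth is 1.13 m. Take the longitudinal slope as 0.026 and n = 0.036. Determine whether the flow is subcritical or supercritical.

supercritical

For a triangular section with side slope z = 3.1: A = zy² = 3.1×1.13² = 3.958 m²; P = 2y√(1+z²) = 2×1.13×3.257 = 7.361 m.
Hydraulic radius R = A/P = 3.958/7.361 = 0.5377 m.
V = (1/n) R^(2/3) √S = (1/0.036) × 0.5377^(2/3) × √0.026 = 2.962 m/s. Hydraulic depth D_h = A/T = 3.958/7.006 = 0.565 m.
Froude number Fr = V/√(g·D_h) = 2.962/√(9.81×0.565) = 1.26, which is greater than 1, so the flow is supercritical.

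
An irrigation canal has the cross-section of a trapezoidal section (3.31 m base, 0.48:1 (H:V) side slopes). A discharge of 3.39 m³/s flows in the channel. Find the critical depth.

y_c = 0.464 m

At critical depth, Q² T / (g A³) = 1, i.e. A³/T = Q²/g = 3.39²/9.81 = 1.171.
Try y = 0.361 m: A³/T = 0.5438 — low.
Try y = 0.552 m: A³/T = 2.001 — high.
Try y = 0.464 m: A³/T = 1.173 — close enough.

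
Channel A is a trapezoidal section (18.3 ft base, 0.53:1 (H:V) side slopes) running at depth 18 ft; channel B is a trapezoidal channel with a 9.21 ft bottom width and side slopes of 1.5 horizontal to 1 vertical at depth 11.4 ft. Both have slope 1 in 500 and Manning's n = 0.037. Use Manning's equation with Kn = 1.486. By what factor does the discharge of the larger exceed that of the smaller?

2.11

Channel A: With bottom width b = 18.3 ft and side slope z = 0.53: A = (b + zy)y = (18.3 + 0.53×18)×18 = 501.1 ft²; P = b + 2y√(1+z²) = 18.3 + 2×18×1.132 = 59.04 ft. Hydraulic radius R = A/P = 501.1/59.04 = 8.487 ft. Q_A = (1.486/0.037)·501.1·8.487^(2/3)·√0.002 = 3745 ft³/s.
Channel B: With bottom width b = 9.21 ft and side slope z = 1.5: A = (b + zy)y = (9.21 + 1.5×11.4)×11.4 = 299.9 ft²; P = b + 2y√(1+z²) = 9.21 + 2×11.4×1.803 = 50.31 ft. Hydraulic radius R = A/P = 299.9/50.31 = 5.961 ft. Q_B = (1.486/0.037)·299.9·5.961^(2/3)·√0.002 = 1771 ft³/s.
The larger discharge is 3745 ft³/s and the smaller is 1771 ft³/s; the ratio is 2.11.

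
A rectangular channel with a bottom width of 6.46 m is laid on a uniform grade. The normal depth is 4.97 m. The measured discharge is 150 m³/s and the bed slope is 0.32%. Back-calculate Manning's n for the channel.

Flow area A = b·y = 6.46 × 4.97 = 32.11 m². Wetted perimeter P = b + 2y = 6.46 + 2×4.97 = 16.4 m.
Hydraulic radius R = A/P = 32.11/16.4 = 1.958 m.
Rearranging Manning's equation: n = (1/Q) A R^(2/3) S^(1/2) = (1/150) × 32.11 × 1.958^(2/3) × √0.0032 = 0.0189.

n = 0.0189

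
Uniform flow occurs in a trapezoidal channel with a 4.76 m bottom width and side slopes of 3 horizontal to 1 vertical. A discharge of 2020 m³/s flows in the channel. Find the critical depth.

y_c = 9.09 m

At critical depth, Q² T / (g A³) = 1, i.e. A³/T = Q²/g = 2020²/9.81 = 415900.
Try y = 10.1 m: A³/T = 679300 — over.
Try y = 7.15 m: A³/T = 138100 — short.
Try y = 9.09 m: A³/T = 416200 — matches.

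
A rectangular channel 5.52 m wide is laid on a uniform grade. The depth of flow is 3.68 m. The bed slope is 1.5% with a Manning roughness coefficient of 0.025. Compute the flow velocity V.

V = 6.64 m/s

Flow area A = b·y = 5.52 × 3.68 = 20.31 m². Wetted perimeter P = b + 2y = 5.52 + 2×3.68 = 12.88 m.
Hydraulic radius R = A/P = 20.31/12.88 = 1.577 m.
From Manning's equation, V = (1/n) R^(2/3) S^(1/2) = (1/0.025) × 1.577^(2/3) × 0.015^(1/2) = 6.64 m/s.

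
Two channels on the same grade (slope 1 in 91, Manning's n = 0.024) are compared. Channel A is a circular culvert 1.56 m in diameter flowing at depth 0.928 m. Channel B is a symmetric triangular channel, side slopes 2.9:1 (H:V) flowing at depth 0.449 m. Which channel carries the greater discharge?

channel A

Channel A: For a circular section of diameter D = 1.56 m at depth y = 0.928 m, the central angle is θ = 2 arccos(1 − 2y/D) = 3.523 rad. Then A = (D²/8)(θ − sin θ) = 1.185 m² and P = Dθ/2 = 2.748 m. Hydraulic radius R = A/P = 1.185/2.748 = 0.4312 m. Q_A = (1/0.024)·1.185·0.4312^(2/3)·√0.01099 = 2.955 m³/s.
Channel B: For a triangular section with side slope z = 2.9: A = zy² = 2.9×0.449² = 0.5846 m²; P = 2y√(1+z²) = 2×0.449×3.068 = 2.755 m. Hydraulic radius R = A/P = 0.5846/2.755 = 0.2122 m. Q_B = (1/0.024)·0.5846·0.2122^(2/3)·√0.01099 = 0.9086 m³/s.
Q_A = 2.955 m³/s vs Q_B = 0.9086 m³/s, so channel A carries more.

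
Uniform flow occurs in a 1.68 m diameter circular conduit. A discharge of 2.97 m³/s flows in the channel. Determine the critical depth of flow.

At critical depth, Q² T / (g A³) = 1, i.e. A³/T = Q²/g = 2.97²/9.81 = 0.8992.
Try y = 0.667 m: A³/T = 0.3351 — low.
Try y = 1 m: A³/T = 1.578 — high.
Try y = 0.863 m: A³/T = 0.8985 — close enough.

y_c = 0.863 m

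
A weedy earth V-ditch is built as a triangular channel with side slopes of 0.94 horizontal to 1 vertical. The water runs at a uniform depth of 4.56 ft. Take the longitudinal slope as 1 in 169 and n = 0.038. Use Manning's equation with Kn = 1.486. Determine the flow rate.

Q = 79.1 ft³/s

For a triangular section with side slope z = 0.94: A = zy² = 0.94×4.56² = 19.55 ft²; P = 2y√(1+z²) = 2×4.56×1.372 = 12.52 ft.
Hydraulic radius R = A/P = 19.55/12.52 = 1.562 ft.
Manning's equation: Q = (1.486/n) A R^(2/3) S^(1/2) = (1.486/0.038) × 19.55 × 1.562^(2/3) × 0.005917^(1/2) = 79.1 ft³/s.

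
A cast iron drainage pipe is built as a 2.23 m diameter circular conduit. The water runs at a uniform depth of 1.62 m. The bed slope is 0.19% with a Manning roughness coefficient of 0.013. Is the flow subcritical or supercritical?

For a circular section of diameter D = 2.23 m at depth y = 1.62 m, the central angle is θ = 2 arccos(1 − 2y/D) = 4.082 rad. Then A = (D²/8)(θ − sin θ) = 3.039 m² and P = Dθ/2 = 4.551 m.
Hydraulic radius R = A/P = 3.039/4.551 = 0.6678 m.
V = (1/n) R^(2/3) √S = (1/0.013) × 0.6678^(2/3) × √0.0019 = 2.562 m/s. Hydraulic depth D_h = A/T = 3.039/1.988 = 1.529 m.
Froude number Fr = V/√(g·D_h) = 2.562/√(9.81×1.529) = 0.662, which is less than 1, so the flow is subcritical.

subcritical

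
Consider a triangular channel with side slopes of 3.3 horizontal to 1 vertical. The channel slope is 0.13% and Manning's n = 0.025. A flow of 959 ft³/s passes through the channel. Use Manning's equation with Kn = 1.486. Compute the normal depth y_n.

Manning's equation rearranged: A R^(2/3) = nQ / (1.486·√S) = 0.025 × 959 / (1.486 × √0.0013) = 447.5.
Try y = 8.73 ft: A R^(2/3) = 652.3 — over.
Try y = 5.68 ft: A R^(2/3) = 207.4 — short.
Try y = 7.58 ft: A R^(2/3) = 447.6 — ≈ 447.5.

y_n = 7.58 ft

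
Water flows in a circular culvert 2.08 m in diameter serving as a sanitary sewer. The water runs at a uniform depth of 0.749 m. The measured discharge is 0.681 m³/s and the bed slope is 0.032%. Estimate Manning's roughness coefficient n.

n = 0.016

For a circular section of diameter D = 2.08 m at depth y = 0.749 m, the central angle is θ = 2 arccos(1 − 2y/D) = 2.574 rad. Then A = (D²/8)(θ − sin θ) = 1.102 m² and P = Dθ/2 = 2.677 m.
Hydraulic radius R = A/P = 1.102/2.677 = 0.4115 m.
Rearranging Manning's equation: n = (1/Q) A R^(2/3) S^(1/2) = (1/0.681) × 1.102 × 0.4115^(2/3) × √0.00032 = 0.016.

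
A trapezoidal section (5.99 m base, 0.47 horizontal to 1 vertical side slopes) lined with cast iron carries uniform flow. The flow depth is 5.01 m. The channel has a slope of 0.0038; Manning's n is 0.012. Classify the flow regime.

supercritical

With bottom width b = 5.99 m and side slope z = 0.47: A = (b + zy)y = (5.99 + 0.47×5.01)×5.01 = 41.81 m²; P = b + 2y√(1+z²) = 5.99 + 2×5.01×1.105 = 17.06 m.
Hydraulic radius R = A/P = 41.81/17.06 = 2.45 m.
V = (1/n) R^(2/3) √S = (1/0.012) × 2.45^(2/3) × √0.0038 = 9.337 m/s. Hydraulic depth D_h = A/T = 41.81/10.7 = 3.907 m.
Froude number Fr = V/√(g·D_h) = 9.337/√(9.81×3.907) = 1.51, which is greater than 1, so the flow is supercritical.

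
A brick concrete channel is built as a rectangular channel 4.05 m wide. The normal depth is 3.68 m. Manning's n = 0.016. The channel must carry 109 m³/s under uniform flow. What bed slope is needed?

S = 0.00959

Flow area A = b·y = 4.05 × 3.68 = 14.9 m². Wetted perimeter P = b + 2y = 4.05 + 2×3.68 = 11.41 m.
Hydraulic radius R = A/P = 14.9/11.41 = 1.306 m.
From Manning's equation, S = [nQ / (1 A R^(2/3))]² = [0.016 × 109 / (1 × 14.9 × 1.306^(2/3))]² = 0.00959.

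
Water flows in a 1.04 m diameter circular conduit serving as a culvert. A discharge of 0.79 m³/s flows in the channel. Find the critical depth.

y_c = 0.5 m

At critical depth, Q² T / (g A³) = 1, i.e. A³/T = Q²/g = 0.79²/9.81 = 0.06362.
Try y = 0.553 m: A³/T = 0.0932 — high.
Try y = 0.411 m: A³/T = 0.02993 — low.
Try y = 0.5 m: A³/T = 0.06343 — matches.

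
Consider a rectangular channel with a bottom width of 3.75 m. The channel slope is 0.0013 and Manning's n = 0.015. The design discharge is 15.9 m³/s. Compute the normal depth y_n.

y_n = 1.85 m

Manning's equation rearranged: A R^(2/3) = nQ / (1·√S) = 0.015 × 15.9 / (√0.0013) = 6.615.
At y = 1.41 m: A R^(2/3) = 4.575 — short.
At y = 1.85 m: A R^(2/3) = 6.616 — ≈ 6.615.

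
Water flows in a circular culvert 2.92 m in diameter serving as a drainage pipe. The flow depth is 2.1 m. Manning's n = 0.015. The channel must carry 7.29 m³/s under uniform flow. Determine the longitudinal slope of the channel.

S = 0.00054

For a circular section of diameter D = 2.92 m at depth y = 2.1 m, the central angle is θ = 2 arccos(1 − 2y/D) = 4.049 rad. Then A = (D²/8)(θ − sin θ) = 5.155 m² and P = Dθ/2 = 5.912 m.
Hydraulic radius R = A/P = 5.155/5.912 = 0.8721 m.
From Manning's equation, S = [nQ / (1 A R^(2/3))]² = [0.015 × 7.29 / (1 × 5.155 × 0.8721^(2/3))]² = 0.00054.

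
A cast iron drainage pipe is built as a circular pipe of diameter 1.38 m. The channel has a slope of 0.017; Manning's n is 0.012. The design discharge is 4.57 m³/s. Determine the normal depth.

y_n = 0.748 m

Manning's equation rearranged: A R^(2/3) = nQ / (1·√S) = 0.012 × 4.57 / (√0.017) = 0.4206.
Try y = 0.652 m: A R^(2/3) = 0.3338 — low.
Try y = 0.748 m: A R^(2/3) = 0.4208 — ≈ 0.4206.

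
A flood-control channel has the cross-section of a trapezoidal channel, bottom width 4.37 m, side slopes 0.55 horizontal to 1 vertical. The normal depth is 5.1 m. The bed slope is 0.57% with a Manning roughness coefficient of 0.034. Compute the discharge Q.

With bottom width b = 4.37 m and side slope z = 0.55: A = (b + zy)y = (4.37 + 0.55×5.1)×5.1 = 36.59 m²; P = b + 2y√(1+z²) = 4.37 + 2×5.1×1.141 = 16.01 m.
Hydraulic radius R = A/P = 36.59/16.01 = 2.285 m.
Manning's equation: Q = (1/n) A R^(2/3) S^(1/2) = (1/0.034) × 36.59 × 2.285^(2/3) × 0.0057^(1/2) = 141 m³/s.

Q = 141 m³/s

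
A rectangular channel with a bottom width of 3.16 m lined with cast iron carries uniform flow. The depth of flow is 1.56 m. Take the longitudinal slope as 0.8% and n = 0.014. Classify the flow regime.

Flow area A = b·y = 3.16 × 1.56 = 4.93 m². Wetted perimeter P = b + 2y = 3.16 + 2×1.56 = 6.28 m.
Hydraulic radius R = A/P = 4.93/6.28 = 0.785 m.
V = (1/n) R^(2/3) √S = (1/0.014) × 0.785^(2/3) × √0.008 = 5.436 m/s. Hydraulic depth D_h = A/T = 4.93/3.16 = 1.56 m.
Froude number Fr = V/√(g·D_h) = 5.436/√(9.81×1.56) = 1.39, which is greater than 1, so the flow is supercritical.

supercritical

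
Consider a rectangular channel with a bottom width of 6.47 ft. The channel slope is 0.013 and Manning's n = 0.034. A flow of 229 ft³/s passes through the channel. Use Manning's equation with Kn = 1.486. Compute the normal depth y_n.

y_n = 4.62 ft

Manning's equation rearranged: A R^(2/3) = nQ / (1.486·√S) = 0.034 × 229 / (1.486 × √0.013) = 45.95.
Trying y = 5.47 ft: A R^(2/3) = 56.79 — over.
Trying y = 4.62 ft: A R^(2/3) = 45.9 — close enough.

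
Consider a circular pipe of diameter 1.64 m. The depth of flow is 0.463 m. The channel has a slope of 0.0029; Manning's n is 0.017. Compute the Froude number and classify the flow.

For a circular section of diameter D = 1.64 m at depth y = 0.463 m, the central angle is θ = 2 arccos(1 − 2y/D) = 2.241 rad. Then A = (D²/8)(θ − sin θ) = 0.4898 m² and P = Dθ/2 = 1.837 m.
Hydraulic radius R = A/P = 0.4898/1.837 = 0.2666 m.
V = (1/n) R^(2/3) √S = (1/0.017) × 0.2666^(2/3) × √0.0029 = 1.312 m/s. Hydraulic depth D_h = A/T = 0.4898/1.476 = 0.3317 m.
Froude number Fr = V/√(g·D_h) = 1.312/√(9.81×0.3317) = 0.727, which is less than 1, so the flow is subcritical.

subcritical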